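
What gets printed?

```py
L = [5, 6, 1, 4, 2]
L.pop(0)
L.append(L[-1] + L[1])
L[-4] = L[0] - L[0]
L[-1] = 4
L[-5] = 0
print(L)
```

[0, 0, 4, 2, 4]

pop(0) removes 5 → [6, 1, 4, 2]
append L[-1]+L[1] = 2+1 = 3 → [6, 1, 4, 2, 3]
L[-4] = L[0]-L[0] = 6-6 = 0 → [6, 0, 4, 2, 3]
L[-1] = 4 → [6, 0, 4, 2, 4]
L[-5] = 0 → [0, 0, 4, 2, 4]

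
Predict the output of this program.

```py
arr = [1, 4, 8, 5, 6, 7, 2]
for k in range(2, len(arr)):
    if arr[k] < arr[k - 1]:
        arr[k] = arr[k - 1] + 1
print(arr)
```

[1, 4, 8, 9, 10, 11, 12]

k=2: 8>=4, unchanged → [1, 4, 8, 5, 6, 7, 2]
k=3: 5<8, arr[3] = 8+1 = 9 → [1, 4, 8, 9, 6, 7, 2]
k=4: 6<9, arr[4] = 9+1 = 10 → [1, 4, 8, 9, 10, 7, 2]
k=5: 7<10, arr[5] = 10+1 = 11 → [1, 4, 8, 9, 10, 11, 2]
k=6: 2<11, arr[6] = 11+1 = 12 → [1, 4, 8, 9, 10, 11, 12]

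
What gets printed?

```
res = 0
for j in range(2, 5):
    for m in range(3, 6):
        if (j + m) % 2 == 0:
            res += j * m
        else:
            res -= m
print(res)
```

28

j=2,m=3: odd sum, res = 0-3 = -3
j=2,m=4: even sum, res = (-3)+8 = 5
j=2,m=5: odd sum, res = 5-5 = 0
j=3,m=3: even sum, res = 0+9 = 9
j=3,m=4: odd sum, res = 9-4 = 5
j=3,m=5: even sum, res = 5+15 = 20
j=4,m=3: odd sum, res = 20-3 = 17
j=4,m=4: even sum, res = 17+16 = 33
j=4,m=5: odd sum, res = 33-5 = 28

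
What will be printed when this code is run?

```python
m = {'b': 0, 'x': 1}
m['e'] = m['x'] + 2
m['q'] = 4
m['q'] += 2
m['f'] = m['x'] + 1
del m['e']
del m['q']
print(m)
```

m['e'] = m['x']+2 = 3 → {'b': 0, 'x': 1, 'e': 3}
m['q'] = 4 → {'b': 0, 'x': 1, 'e': 3, 'q': 4}
m['q'] = 4+2 = 6 → {'b': 0, 'x': 1, 'e': 3, 'q': 6}
m['f'] = m['x']+1 = 2 → {'b': 0, 'x': 1, 'e': 3, 'q': 6, 'f': 2}
del 'e' → {'b': 0, 'x': 1, 'q': 6, 'f': 2}
del 'q' → {'b': 0, 'x': 1, 'f': 2}

{'b': 0, 'x': 1, 'f': 2}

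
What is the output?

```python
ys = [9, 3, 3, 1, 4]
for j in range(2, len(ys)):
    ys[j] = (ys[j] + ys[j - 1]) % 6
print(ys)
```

[9, 3, 0, 1, 5]

j=2: ys[2] = (3+3)%6 = 0 → [9, 3, 0, 1, 4]
j=3: ys[3] = (1+0)%6 = 1 → [9, 3, 0, 1, 4]
j=4: ys[4] = (4+1)%6 = 5 → [9, 3, 0, 1, 5]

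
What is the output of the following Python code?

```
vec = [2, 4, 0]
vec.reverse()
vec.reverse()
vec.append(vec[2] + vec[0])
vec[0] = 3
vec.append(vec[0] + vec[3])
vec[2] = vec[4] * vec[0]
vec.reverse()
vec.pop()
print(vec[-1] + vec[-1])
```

8

reverse → [0, 4, 2]
reverse → [2, 4, 0]
append vec[2]+vec[0] = 0+2 = 2 → [2, 4, 0, 2]
vec[0] = 3 → [3, 4, 0, 2]
append vec[0]+vec[3] = 3+2 = 5 → [3, 4, 0, 2, 5]
vec[2] = vec[4]*vec[0] = 5*3 = 15 → [3, 4, 15, 2, 5]
reverse → [5, 2, 15, 4, 3]
pop() removes 3 → [5, 2, 15, 4]
vec[-1]+vec[-1] = 4+4 = 8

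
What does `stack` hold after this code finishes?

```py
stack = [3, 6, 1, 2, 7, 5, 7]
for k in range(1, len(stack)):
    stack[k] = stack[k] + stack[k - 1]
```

k=1: stack[1] = 6+3 = 9 → [3, 9, 1, 2, 7, 5, 7]
k=2: stack[2] = 1+9 = 10 → [3, 9, 10, 2, 7, 5, 7]
k=3: stack[3] = 2+10 = 12 → [3, 9, 10, 12, 7, 5, 7]
k=4: stack[4] = 7+12 = 19 → [3, 9, 10, 12, 19, 5, 7]
k=5: stack[5] = 5+19 = 24 → [3, 9, 10, 12, 19, 24, 7]
k=6: stack[6] = 7+24 = 31 → [3, 9, 10, 12, 19, 24, 31]

[3, 9, 10, 12, 19, 24, 31]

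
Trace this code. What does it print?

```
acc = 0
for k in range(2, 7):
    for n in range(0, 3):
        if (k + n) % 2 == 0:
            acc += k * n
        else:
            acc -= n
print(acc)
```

k=2,n=0: even sum, acc = 0+0 = 0
k=2,n=1: odd sum, acc = 0-1 = -1
k=2,n=2: even sum, acc = (-1)+4 = 3
k=3,n=0: odd sum, acc = 3-0 = 3
k=3,n=1: even sum, acc = 3+3 = 6
k=3,n=2: odd sum, acc = 6-2 = 4
k=4,n=0: even sum, acc = 4+0 = 4
k=4,n=1: odd sum, acc = 4-1 = 3
k=4,n=2: even sum, acc = 3+8 = 11
k=5,n=0: odd sum, acc = 11-0 = 11
k=5,n=1: even sum, acc = 11+5 = 16
k=5,n=2: odd sum, acc = 16-2 = 14
k=6,n=0: even sum, acc = 14+0 = 14
k=6,n=1: odd sum, acc = 14-1 = 13
k=6,n=2: even sum, acc = 13+12 = 25

25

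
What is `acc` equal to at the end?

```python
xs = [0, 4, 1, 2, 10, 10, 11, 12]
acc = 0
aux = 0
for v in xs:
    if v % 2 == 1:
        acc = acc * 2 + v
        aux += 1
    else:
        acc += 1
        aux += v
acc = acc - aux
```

v=0: not odd, acc = 0+1 = 1; aux=0
v=4: not odd, acc = 1+1 = 2; aux=4
v=1: odd, acc = 2*2+1 = 5; aux=5
v=2: not odd, acc = 5+1 = 6; aux=7
v=10: not odd, acc = 6+1 = 7; aux=17
v=10: not odd, acc = 7+1 = 8; aux=27
v=11: odd, acc = 8*2+11 = 27; aux=28
v=12: not odd, acc = 27+1 = 28; aux=40
acc-aux = 28-40 = -12

-12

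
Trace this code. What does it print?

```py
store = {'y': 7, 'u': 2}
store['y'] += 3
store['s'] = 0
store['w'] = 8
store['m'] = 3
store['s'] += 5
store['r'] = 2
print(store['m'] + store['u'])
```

5

store['y'] = 7+3 = 10 → {'y': 10, 'u': 2}
store['s'] = 0 → {'y': 10, 'u': 2, 's': 0}
store['w'] = 8 → {'y': 10, 'u': 2, 's': 0, 'w': 8}
store['m'] = 3 → {'y': 10, 'u': 2, 's': 0, 'w': 8, 'm': 3}
store['s'] = 0+5 = 5 → {'y': 10, 'u': 2, 's': 5, 'w': 8, 'm': 3}
store['r'] = 2 → {'y': 10, 'u': 2, 's': 5, 'w': 8, 'm': 3, 'r': 2}
store['m']+store['u'] = 3+2 = 5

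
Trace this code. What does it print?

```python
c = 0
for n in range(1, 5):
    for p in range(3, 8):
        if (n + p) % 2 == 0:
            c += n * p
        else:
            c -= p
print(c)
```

n=1,p=3: even sum, c = 0+3 = 3
n=1,p=4: odd sum, c = 3-4 = -1
n=1,p=5: even sum, c = (-1)+5 = 4
n=1,p=6: odd sum, c = 4-6 = -2
n=1,p=7: even sum, c = (-2)+7 = 5
n=2,p=3: odd sum, c = 5-3 = 2
n=2,p=4: even sum, c = 2+8 = 10
n=2,p=5: odd sum, c = 10-5 = 5
n=2,p=6: even sum, c = 5+12 = 17
n=2,p=7: odd sum, c = 17-7 = 10
n=3,p=3: even sum, c = 10+9 = 19
n=3,p=4: odd sum, c = 19-4 = 15
n=3,p=5: even sum, c = 15+15 = 30
n=3,p=6: odd sum, c = 30-6 = 24
n=3,p=7: even sum, c = 24+21 = 45
n=4,p=3: odd sum, c = 45-3 = 42
n=4,p=4: even sum, c = 42+16 = 58
n=4,p=5: odd sum, c = 58-5 = 53
n=4,p=6: even sum, c = 53+24 = 77
n=4,p=7: odd sum, c = 77-7 = 70

70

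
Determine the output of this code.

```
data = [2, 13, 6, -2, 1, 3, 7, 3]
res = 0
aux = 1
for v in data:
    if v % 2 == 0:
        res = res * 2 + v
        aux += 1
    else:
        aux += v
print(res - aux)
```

-13

v=2: even, res = 0*2+2 = 2; aux=2
v=13: not even; aux=15
v=6: even, res = 2*2+6 = 10; aux=16
v=-2: even, res = 10*2+(-2) = 18; aux=17
v=1: not even; aux=18
v=3: not even; aux=21
v=7: not even; aux=28
v=3: not even; aux=31
res-aux = 18-31 = -13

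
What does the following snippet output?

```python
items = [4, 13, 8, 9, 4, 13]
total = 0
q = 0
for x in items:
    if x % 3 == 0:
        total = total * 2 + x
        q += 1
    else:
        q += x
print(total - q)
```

x=4: not %3==0; q=4
x=13: not %3==0; q=17
x=8: not %3==0; q=25
x=9: %3==0, total = 0*2+9 = 9; q=26
x=4: not %3==0; q=30
x=13: not %3==0; q=43
total-q = 9-43 = -34

-34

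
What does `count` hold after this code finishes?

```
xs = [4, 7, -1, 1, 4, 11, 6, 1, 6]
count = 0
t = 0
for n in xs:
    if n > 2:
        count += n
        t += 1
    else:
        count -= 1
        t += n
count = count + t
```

n=4: >2, count = 0+4 = 4; t=1
n=7: >2, count = 4+7 = 11; t=2
n=-1: not >2, count = 11-1 = 10; t=1
n=1: not >2, count = 10-1 = 9; t=2
n=4: >2, count = 9+4 = 13; t=3
n=11: >2, count = 13+11 = 24; t=4
n=6: >2, count = 24+6 = 30; t=5
n=1: not >2, count = 30-1 = 29; t=6
n=6: >2, count = 29+6 = 35; t=7
count+t = 35+7 = 42

42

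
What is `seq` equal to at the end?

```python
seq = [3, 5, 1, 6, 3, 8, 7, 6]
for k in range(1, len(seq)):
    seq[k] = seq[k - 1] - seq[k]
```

k=1: seq[1] = 3-5 = -2 → [3, -2, 1, 6, 3, 8, 7, 6]
k=2: seq[2] = (-2)-1 = -3 → [3, -2, -3, 6, 3, 8, 7, 6]
k=3: seq[3] = (-3)-6 = -9 → [3, -2, -3, -9, 3, 8, 7, 6]
k=4: seq[4] = (-9)-3 = -12 → [3, -2, -3, -9, -12, 8, 7, 6]
k=5: seq[5] = (-12)-8 = -20 → [3, -2, -3, -9, -12, -20, 7, 6]
k=6: seq[6] = (-20)-7 = -27 → [3, -2, -3, -9, -12, -20, -27, 6]
k=7: seq[7] = (-27)-6 = -33 → [3, -2, -3, -9, -12, -20, -27, -33]

[3, -2, -3, -9, -12, -20, -27, -33]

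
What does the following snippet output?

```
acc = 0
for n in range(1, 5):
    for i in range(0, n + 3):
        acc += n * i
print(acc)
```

155

n=1,i=0: acc = 0+0 = 0
n=1,i=1: acc = 0+1 = 1
n=1,i=2: acc = 1+2 = 3
n=1,i=3: acc = 3+3 = 6
n=2,i=0: acc = 6+0 = 6
n=2,i=1: acc = 6+2 = 8
n=2,i=2: acc = 8+4 = 12
n=2,i=3: acc = 12+6 = 18
n=2,i=4: acc = 18+8 = 26
n=3,i=0: acc = 26+0 = 26
n=3,i=1: acc = 26+3 = 29
n=3,i=2: acc = 29+6 = 35
n=3,i=3: acc = 35+9 = 44
n=3,i=4: acc = 44+12 = 56
n=3,i=5: acc = 56+15 = 71
n=4,i=0: acc = 71+0 = 71
n=4,i=1: acc = 71+4 = 75
n=4,i=2: acc = 75+8 = 83
n=4,i=3: acc = 83+12 = 95
n=4,i=4: acc = 95+16 = 111
n=4,i=5: acc = 111+20 = 131
n=4,i=6: acc = 131+24 = 155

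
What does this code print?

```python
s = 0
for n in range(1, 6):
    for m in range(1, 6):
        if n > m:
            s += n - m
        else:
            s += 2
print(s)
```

n=1,m=1: not 1>1, s = 0+2 = 2
n=1,m=2: not 1>2, s = 2+2 = 4
n=1,m=3: not 1>3, s = 4+2 = 6
n=1,m=4: not 1>4, s = 6+2 = 8
n=1,m=5: not 1>5, s = 8+2 = 10
n=2,m=1: 2>1, s = 10+1 = 11
n=2,m=2: not 2>2, s = 11+2 = 13
n=2,m=3: not 2>3, s = 13+2 = 15
n=2,m=4: not 2>4, s = 15+2 = 17
n=2,m=5: not 2>5, s = 17+2 = 19
n=3,m=1: 3>1, s = 19+2 = 21
n=3,m=2: 3>2, s = 21+1 = 22
n=3,m=3: not 3>3, s = 22+2 = 24
n=3,m=4: not 3>4, s = 24+2 = 26
n=3,m=5: not 3>5, s = 26+2 = 28
n=4,m=1: 4>1, s = 28+3 = 31
n=4,m=2: 4>2, s = 31+2 = 33
n=4,m=3: 4>3, s = 33+1 = 34
n=4,m=4: not 4>4, s = 34+2 = 36
n=4,m=5: not 4>5, s = 36+2 = 38
n=5,m=1: 5>1, s = 38+4 = 42
n=5,m=2: 5>2, s = 42+3 = 45
n=5,m=3: 5>3, s = 45+2 = 47
n=5,m=4: 5>4, s = 47+1 = 48
n=5,m=5: not 5>5, s = 48+2 = 50

50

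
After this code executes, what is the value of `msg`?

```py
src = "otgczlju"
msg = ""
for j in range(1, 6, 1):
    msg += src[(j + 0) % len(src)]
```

'tgczl'

j=1: add src[1]='t' → 't'
j=2: add src[2]='g' → 'tg'
j=3: add src[3]='c' → 'tgc'
j=4: add src[4]='z' → 'tgcz'
j=5: add src[5]='l' → 'tgczl'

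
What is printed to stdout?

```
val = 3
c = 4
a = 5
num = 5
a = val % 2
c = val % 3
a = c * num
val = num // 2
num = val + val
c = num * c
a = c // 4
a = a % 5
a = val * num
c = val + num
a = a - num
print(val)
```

a = 3%2 = 1
c = 3%3 = 0
a = 0*5 = 0
val = 5//2 = 2
num = 2+2 = 4
c = 4*0 = 0
a = 0//4 = 0
a = 0%5 = 0
a = 2*4 = 8
c = 2+4 = 6
a = 8-4 = 4

2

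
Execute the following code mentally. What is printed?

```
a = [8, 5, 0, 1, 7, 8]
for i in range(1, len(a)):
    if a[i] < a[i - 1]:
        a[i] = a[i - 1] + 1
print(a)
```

[8, 9, 10, 11, 12, 13]

i=1: 5<8, a[1] = 8+1 = 9 → [8, 9, 0, 1, 7, 8]
i=2: 0<9, a[2] = 9+1 = 10 → [8, 9, 10, 1, 7, 8]
i=3: 1<10, a[3] = 10+1 = 11 → [8, 9, 10, 11, 7, 8]
i=4: 7<11, a[4] = 11+1 = 12 → [8, 9, 10, 11, 12, 8]
i=5: 8<12, a[5] = 12+1 = 13 → [8, 9, 10, 11, 12, 13]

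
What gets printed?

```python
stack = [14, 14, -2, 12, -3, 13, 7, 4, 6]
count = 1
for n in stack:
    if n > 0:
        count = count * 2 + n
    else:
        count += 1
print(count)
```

n=14: >0, count = 1*2+14 = 16
n=14: >0, count = 16*2+14 = 46
n=-2: not >0, count = 46+1 = 47
n=12: >0, count = 47*2+12 = 106
n=-3: not >0, count = 106+1 = 107
n=13: >0, count = 107*2+13 = 227
n=7: >0, count = 227*2+7 = 461
n=4: >0, count = 461*2+4 = 926
n=6: >0, count = 926*2+6 = 1858

1858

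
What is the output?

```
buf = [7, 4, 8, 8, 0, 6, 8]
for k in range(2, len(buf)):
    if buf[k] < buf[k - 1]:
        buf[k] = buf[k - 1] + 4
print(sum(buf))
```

k=2: 8>=4, unchanged → [7, 4, 8, 8, 0, 6, 8]
k=3: 8>=8, unchanged → [7, 4, 8, 8, 0, 6, 8]
k=4: 0<8, buf[4] = 8+4 = 12 → [7, 4, 8, 8, 12, 6, 8]
k=5: 6<12, buf[5] = 12+4 = 16 → [7, 4, 8, 8, 12, 16, 8]
k=6: 8<16, buf[6] = 16+4 = 20 → [7, 4, 8, 8, 12, 16, 20]
sum = 75

75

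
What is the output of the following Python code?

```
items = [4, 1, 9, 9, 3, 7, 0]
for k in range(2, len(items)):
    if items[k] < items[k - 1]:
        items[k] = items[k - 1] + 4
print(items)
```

k=2: 9>=1, unchanged → [4, 1, 9, 9, 3, 7, 0]
k=3: 9>=9, unchanged → [4, 1, 9, 9, 3, 7, 0]
k=4: 3<9, items[4] = 9+4 = 13 → [4, 1, 9, 9, 13, 7, 0]
k=5: 7<13, items[5] = 13+4 = 17 → [4, 1, 9, 9, 13, 17, 0]
k=6: 0<17, items[6] = 17+4 = 21 → [4, 1, 9, 9, 13, 17, 21]

[4, 1, 9, 9, 13, 17, 21]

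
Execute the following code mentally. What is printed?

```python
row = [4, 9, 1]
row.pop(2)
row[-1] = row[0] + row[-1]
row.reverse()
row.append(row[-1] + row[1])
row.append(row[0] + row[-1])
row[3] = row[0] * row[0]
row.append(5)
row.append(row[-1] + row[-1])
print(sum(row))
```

209

pop(2) removes 1 → [4, 9]
row[-1] = row[0]+row[-1] = 4+9 = 13 → [4, 13]
reverse → [13, 4]
append row[-1]+row[1] = 4+4 = 8 → [13, 4, 8]
append row[0]+row[-1] = 13+8 = 21 → [13, 4, 8, 21]
row[3] = row[0]*row[0] = 13*13 = 169 → [13, 4, 8, 169]
append 5 → [13, 4, 8, 169, 5]
append row[-1]+row[-1] = 5+5 = 10 → [13, 4, 8, 169, 5, 10]
sum = 209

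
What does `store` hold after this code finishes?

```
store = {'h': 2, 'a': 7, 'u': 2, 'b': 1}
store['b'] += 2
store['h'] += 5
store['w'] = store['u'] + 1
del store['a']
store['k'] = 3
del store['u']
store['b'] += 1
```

{'h': 7, 'b': 4, 'w': 3, 'k': 3}

store['b'] = 1+2 = 3 → {'h': 2, 'a': 7, 'u': 2, 'b': 3}
store['h'] = 2+5 = 7 → {'h': 7, 'a': 7, 'u': 2, 'b': 3}
store['w'] = store['u']+1 = 3 → {'h': 7, 'a': 7, 'u': 2, 'b': 3, 'w': 3}
del 'a' → {'h': 7, 'u': 2, 'b': 3, 'w': 3}
store['k'] = 3 → {'h': 7, 'u': 2, 'b': 3, 'w': 3, 'k': 3}
del 'u' → {'h': 7, 'b': 3, 'w': 3, 'k': 3}
store['b'] = 3+1 = 4 → {'h': 7, 'b': 4, 'w': 3, 'k': 3}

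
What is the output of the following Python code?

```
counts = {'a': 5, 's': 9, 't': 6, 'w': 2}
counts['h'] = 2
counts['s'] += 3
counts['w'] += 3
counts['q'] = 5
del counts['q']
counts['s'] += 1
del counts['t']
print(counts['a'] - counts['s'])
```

-8

counts['h'] = 2 → {'a': 5, 's': 9, 't': 6, 'w': 2, 'h': 2}
counts['s'] = 9+3 = 12 → {'a': 5, 's': 12, 't': 6, 'w': 2, 'h': 2}
counts['w'] = 2+3 = 5 → {'a': 5, 's': 12, 't': 6, 'w': 5, 'h': 2}
counts['q'] = 5 → {'a': 5, 's': 12, 't': 6, 'w': 5, 'h': 2, 'q': 5}
del 'q' → {'a': 5, 's': 12, 't': 6, 'w': 5, 'h': 2}
counts['s'] = 12+1 = 13 → {'a': 5, 's': 13, 't': 6, 'w': 5, 'h': 2}
del 't' → {'a': 5, 's': 13, 'w': 5, 'h': 2}
counts['a']-counts['s'] = 5-13 = -8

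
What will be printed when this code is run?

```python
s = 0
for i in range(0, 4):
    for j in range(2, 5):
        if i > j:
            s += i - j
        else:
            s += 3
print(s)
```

34

i=0,j=2: not 0>2, s = 0+3 = 3
i=0,j=3: not 0>3, s = 3+3 = 6
i=0,j=4: not 0>4, s = 6+3 = 9
i=1,j=2: not 1>2, s = 9+3 = 12
i=1,j=3: not 1>3, s = 12+3 = 15
i=1,j=4: not 1>4, s = 15+3 = 18
i=2,j=2: not 2>2, s = 18+3 = 21
i=2,j=3: not 2>3, s = 21+3 = 24
i=2,j=4: not 2>4, s = 24+3 = 27
i=3,j=2: 3>2, s = 27+1 = 28
i=3,j=3: not 3>3, s = 28+3 = 31
i=3,j=4: not 3>4, s = 31+3 = 34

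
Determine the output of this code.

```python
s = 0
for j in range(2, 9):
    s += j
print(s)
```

j=2: s = 0+2 = 2
j=3: s = 2+3 = 5
j=4: s = 5+4 = 9
j=5: s = 9+5 = 14
j=6: s = 14+6 = 20
j=7: s = 20+7 = 27
j=8: s = 27+8 = 35

35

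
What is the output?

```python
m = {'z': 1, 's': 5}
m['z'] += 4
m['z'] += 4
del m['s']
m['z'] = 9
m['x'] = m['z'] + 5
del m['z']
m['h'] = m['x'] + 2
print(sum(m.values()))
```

30

m['z'] = 1+4 = 5 → {'z': 5, 's': 5}
m['z'] = 5+4 = 9 → {'z': 9, 's': 5}
del 's' → {'z': 9}
m['z'] = 9 → {'z': 9}
m['x'] = m['z']+5 = 14 → {'z': 9, 'x': 14}
del 'z' → {'x': 14}
m['h'] = m['x']+2 = 16 → {'x': 14, 'h': 16}
sum of values = 30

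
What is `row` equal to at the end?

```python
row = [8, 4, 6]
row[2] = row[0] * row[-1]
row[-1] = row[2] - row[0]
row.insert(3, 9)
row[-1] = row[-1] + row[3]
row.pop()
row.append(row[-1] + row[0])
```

row[2] = row[0]*row[-1] = 8*6 = 48 → [8, 4, 48]
row[-1] = row[2]-row[0] = 48-8 = 40 → [8, 4, 40]
insert 9 at 3 → [8, 4, 40, 9]
row[-1] = row[-1]+row[3] = 9+9 = 18 → [8, 4, 40, 18]
pop() removes 18 → [8, 4, 40]
append row[-1]+row[0] = 40+8 = 48 → [8, 4, 40, 48]

[8, 4, 40, 48]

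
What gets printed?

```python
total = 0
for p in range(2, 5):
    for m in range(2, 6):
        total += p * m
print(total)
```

126

p=2,m=2: total = 0+4 = 4
p=2,m=3: total = 4+6 = 10
p=2,m=4: total = 10+8 = 18
p=2,m=5: total = 18+10 = 28
p=3,m=2: total = 28+6 = 34
p=3,m=3: total = 34+9 = 43
p=3,m=4: total = 43+12 = 55
p=3,m=5: total = 55+15 = 70
p=4,m=2: total = 70+8 = 78
p=4,m=3: total = 78+12 = 90
p=4,m=4: total = 90+16 = 106
p=4,m=5: total = 106+20 = 126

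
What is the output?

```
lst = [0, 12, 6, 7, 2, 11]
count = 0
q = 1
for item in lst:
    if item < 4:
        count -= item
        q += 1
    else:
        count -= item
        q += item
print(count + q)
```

1

item=0: <4, count = 0-0 = 0; q=2
item=12: not <4, count = 0-12 = -12; q=14
item=6: not <4, count = (-12)-6 = -18; q=20
item=7: not <4, count = (-18)-7 = -25; q=27
item=2: <4, count = (-25)-2 = -27; q=28
item=11: not <4, count = (-27)-11 = -38; q=39
count+q = (-38)+39 = 1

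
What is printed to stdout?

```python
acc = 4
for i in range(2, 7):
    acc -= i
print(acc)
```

i=2: acc = 4-2 = 2
i=3: acc = 2-3 = -1
i=4: acc = (-1)-4 = -5
i=5: acc = (-5)-5 = -10
i=6: acc = (-10)-6 = -16

-16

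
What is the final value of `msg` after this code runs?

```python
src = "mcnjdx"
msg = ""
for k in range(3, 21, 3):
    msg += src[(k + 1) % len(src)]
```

'dcdcdc'

k=3: add src[4]='d' → 'd'
k=6: add src[1]='c' → 'dc'
k=9: add src[4]='d' → 'dcd'
k=12: add src[1]='c' → 'dcdc'
k=15: add src[4]='d' → 'dcdcd'
k=18: add src[1]='c' → 'dcdcdc'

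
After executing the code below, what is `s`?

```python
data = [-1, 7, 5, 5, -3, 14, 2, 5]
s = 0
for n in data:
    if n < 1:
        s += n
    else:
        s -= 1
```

n=-1: <1, s = 0+(-1) = -1
n=7: not <1, s = (-1)-1 = -2
n=5: not <1, s = (-2)-1 = -3
n=5: not <1, s = (-3)-1 = -4
n=-3: <1, s = (-4)+(-3) = -7
n=14: not <1, s = (-7)-1 = -8
n=2: not <1, s = (-8)-1 = -9
n=5: not <1, s = (-9)-1 = -10

-10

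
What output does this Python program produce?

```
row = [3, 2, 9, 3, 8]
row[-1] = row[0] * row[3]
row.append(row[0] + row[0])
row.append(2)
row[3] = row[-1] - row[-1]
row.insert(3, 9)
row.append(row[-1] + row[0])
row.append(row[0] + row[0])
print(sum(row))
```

row[-1] = row[0]*row[3] = 3*3 = 9 → [3, 2, 9, 3, 9]
append row[0]+row[0] = 3+3 = 6 → [3, 2, 9, 3, 9, 6]
append 2 → [3, 2, 9, 3, 9, 6, 2]
row[3] = row[-1]-row[-1] = 2-2 = 0 → [3, 2, 9, 0, 9, 6, 2]
insert 9 at 3 → [3, 2, 9, 9, 0, 9, 6, 2]
append row[-1]+row[0] = 2+3 = 5 → [3, 2, 9, 9, 0, 9, 6, 2, 5]
append row[0]+row[0] = 3+3 = 6 → [3, 2, 9, 9, 0, 9, 6, 2, 5, 6]
sum = 51

51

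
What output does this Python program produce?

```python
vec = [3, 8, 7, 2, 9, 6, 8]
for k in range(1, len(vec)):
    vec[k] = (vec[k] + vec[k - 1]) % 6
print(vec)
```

k=1: vec[1] = (8+3)%6 = 5 → [3, 5, 7, 2, 9, 6, 8]
k=2: vec[2] = (7+5)%6 = 0 → [3, 5, 0, 2, 9, 6, 8]
k=3: vec[3] = (2+0)%6 = 2 → [3, 5, 0, 2, 9, 6, 8]
k=4: vec[4] = (9+2)%6 = 5 → [3, 5, 0, 2, 5, 6, 8]
k=5: vec[5] = (6+5)%6 = 5 → [3, 5, 0, 2, 5, 5, 8]
k=6: vec[6] = (8+5)%6 = 1 → [3, 5, 0, 2, 5, 5, 1]

[3, 5, 0, 2, 5, 5, 1]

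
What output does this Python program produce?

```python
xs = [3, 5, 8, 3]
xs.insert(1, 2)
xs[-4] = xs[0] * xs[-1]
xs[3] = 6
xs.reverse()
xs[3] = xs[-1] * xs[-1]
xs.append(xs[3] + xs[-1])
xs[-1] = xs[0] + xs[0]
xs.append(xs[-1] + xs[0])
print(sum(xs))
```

insert 2 at 1 → [3, 2, 5, 8, 3]
xs[-4] = xs[0]*xs[-1] = 3*3 = 9 → [3, 9, 5, 8, 3]
xs[3] = 6 → [3, 9, 5, 6, 3]
reverse → [3, 6, 5, 9, 3]
xs[3] = xs[-1]*xs[-1] = 3*3 = 9 → [3, 6, 5, 9, 3]
append xs[3]+xs[-1] = 9+3 = 12 → [3, 6, 5, 9, 3, 12]
xs[-1] = xs[0]+xs[0] = 3+3 = 6 → [3, 6, 5, 9, 3, 6]
append xs[-1]+xs[0] = 6+3 = 9 → [3, 6, 5, 9, 3, 6, 9]
sum = 41

41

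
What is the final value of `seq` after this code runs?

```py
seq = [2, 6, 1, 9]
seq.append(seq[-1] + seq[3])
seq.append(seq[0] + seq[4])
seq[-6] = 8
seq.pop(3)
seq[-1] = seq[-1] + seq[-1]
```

[8, 6, 1, 18, 40]

append seq[-1]+seq[3] = 9+9 = 18 → [2, 6, 1, 9, 18]
append seq[0]+seq[4] = 2+18 = 20 → [2, 6, 1, 9, 18, 20]
seq[-6] = 8 → [8, 6, 1, 9, 18, 20]
pop(3) removes 9 → [8, 6, 1, 18, 20]
seq[-1] = seq[-1]+seq[-1] = 20+20 = 40 → [8, 6, 1, 18, 40]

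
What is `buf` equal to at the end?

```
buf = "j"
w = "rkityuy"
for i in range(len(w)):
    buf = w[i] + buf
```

'yuytikrj'

i=0: prepend 'r' → 'rj'
i=1: prepend 'k' → 'krj'
i=2: prepend 'i' → 'ikrj'
i=3: prepend 't' → 'tikrj'
i=4: prepend 'y' → 'ytikrj'
i=5: prepend 'u' → 'uytikrj'
i=6: prepend 'y' → 'yuytikrj'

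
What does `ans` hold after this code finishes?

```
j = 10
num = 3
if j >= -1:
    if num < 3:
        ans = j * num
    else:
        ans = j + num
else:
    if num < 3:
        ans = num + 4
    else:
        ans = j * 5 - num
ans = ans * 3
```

39

j=10, num=3
j >= -1 is True; num < 3 is False
→ ans = j + num = 13
ans = 13*3 = 39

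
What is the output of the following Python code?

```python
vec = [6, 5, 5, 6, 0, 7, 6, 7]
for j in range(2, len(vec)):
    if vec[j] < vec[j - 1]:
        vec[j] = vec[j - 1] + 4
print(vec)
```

[6, 5, 5, 6, 10, 14, 18, 22]

j=2: 5>=5, unchanged → [6, 5, 5, 6, 0, 7, 6, 7]
j=3: 6>=5, unchanged → [6, 5, 5, 6, 0, 7, 6, 7]
j=4: 0<6, vec[4] = 6+4 = 10 → [6, 5, 5, 6, 10, 7, 6, 7]
j=5: 7<10, vec[5] = 10+4 = 14 → [6, 5, 5, 6, 10, 14, 6, 7]
j=6: 6<14, vec[6] = 14+4 = 18 → [6, 5, 5, 6, 10, 14, 18, 7]
j=7: 7<18, vec[7] = 18+4 = 22 → [6, 5, 5, 6, 10, 14, 18, 22]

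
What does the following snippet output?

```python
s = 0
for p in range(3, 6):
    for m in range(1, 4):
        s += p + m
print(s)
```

p=3,m=1: s = 0+4 = 4
p=3,m=2: s = 4+5 = 9
p=3,m=3: s = 9+6 = 15
p=4,m=1: s = 15+5 = 20
p=4,m=2: s = 20+6 = 26
p=4,m=3: s = 26+7 = 33
p=5,m=1: s = 33+6 = 39
p=5,m=2: s = 39+7 = 46
p=5,m=3: s = 46+8 = 54

54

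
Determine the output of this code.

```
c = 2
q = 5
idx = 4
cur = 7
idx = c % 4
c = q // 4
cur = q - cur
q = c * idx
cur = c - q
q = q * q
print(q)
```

4

idx = 2%4 = 2
c = 5//4 = 1
cur = 5-7 = -2
q = 1*2 = 2
cur = 1-2 = -1
q = 2*2 = 4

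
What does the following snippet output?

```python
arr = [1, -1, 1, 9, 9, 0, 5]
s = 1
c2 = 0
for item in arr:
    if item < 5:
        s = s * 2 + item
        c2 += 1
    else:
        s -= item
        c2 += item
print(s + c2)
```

8

item=1: <5, s = 1*2+1 = 3; c2=1
item=-1: <5, s = 3*2+(-1) = 5; c2=2
item=1: <5, s = 5*2+1 = 11; c2=3
item=9: not <5, s = 11-9 = 2; c2=12
item=9: not <5, s = 2-9 = -7; c2=21
item=0: <5, s = (-7)*2+0 = -14; c2=22
item=5: not <5, s = (-14)-5 = -19; c2=27
s+c2 = (-19)+27 = 8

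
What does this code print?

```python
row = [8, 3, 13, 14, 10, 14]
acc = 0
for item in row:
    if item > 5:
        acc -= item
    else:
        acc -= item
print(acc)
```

item=8: >5, acc = 0-8 = -8
item=3: not >5, acc = (-8)-3 = -11
item=13: >5, acc = (-11)-13 = -24
item=14: >5, acc = (-24)-14 = -38
item=10: >5, acc = (-38)-10 = -48
item=14: >5, acc = (-48)-14 = -62

-62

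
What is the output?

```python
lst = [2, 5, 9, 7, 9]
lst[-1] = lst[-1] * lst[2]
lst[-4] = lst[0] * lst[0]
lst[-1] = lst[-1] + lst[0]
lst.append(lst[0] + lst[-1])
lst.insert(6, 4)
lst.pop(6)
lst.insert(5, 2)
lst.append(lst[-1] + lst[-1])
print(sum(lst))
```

lst[-1] = lst[-1]*lst[2] = 9*9 = 81 → [2, 5, 9, 7, 81]
lst[-4] = lst[0]*lst[0] = 2*2 = 4 → [2, 4, 9, 7, 81]
lst[-1] = lst[-1]+lst[0] = 81+2 = 83 → [2, 4, 9, 7, 83]
append lst[0]+lst[-1] = 2+83 = 85 → [2, 4, 9, 7, 83, 85]
insert 4 at 6 → [2, 4, 9, 7, 83, 85, 4]
pop(6) removes 4 → [2, 4, 9, 7, 83, 85]
insert 2 at 5 → [2, 4, 9, 7, 83, 2, 85]
append lst[-1]+lst[-1] = 85+85 = 170 → [2, 4, 9, 7, 83, 2, 85, 170]
sum = 362

362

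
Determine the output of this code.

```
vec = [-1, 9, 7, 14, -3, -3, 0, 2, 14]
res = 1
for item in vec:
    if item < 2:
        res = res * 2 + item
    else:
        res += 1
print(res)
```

16

item=-1: <2, res = 1*2+(-1) = 1
item=9: not <2, res = 1+1 = 2
item=7: not <2, res = 2+1 = 3
item=14: not <2, res = 3+1 = 4
item=-3: <2, res = 4*2+(-3) = 5
item=-3: <2, res = 5*2+(-3) = 7
item=0: <2, res = 7*2+0 = 14
item=2: not <2, res = 14+1 = 15
item=14: not <2, res = 15+1 = 16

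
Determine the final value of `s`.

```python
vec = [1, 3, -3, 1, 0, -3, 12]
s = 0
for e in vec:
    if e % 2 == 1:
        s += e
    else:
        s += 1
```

e=1: odd, s = 0+1 = 1
e=3: odd, s = 1+3 = 4
e=-3: odd, s = 4+(-3) = 1
e=1: odd, s = 1+1 = 2
e=0: not odd, s = 2+1 = 3
e=-3: odd, s = 3+(-3) = 0
e=12: not odd, s = 0+1 = 1

1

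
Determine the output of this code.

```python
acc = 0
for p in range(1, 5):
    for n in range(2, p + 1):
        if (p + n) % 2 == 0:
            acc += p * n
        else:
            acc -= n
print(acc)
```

32

p=2,n=2: even sum, acc = 0+4 = 4
p=3,n=2: odd sum, acc = 4-2 = 2
p=3,n=3: even sum, acc = 2+9 = 11
p=4,n=2: even sum, acc = 11+8 = 19
p=4,n=3: odd sum, acc = 19-3 = 16
p=4,n=4: even sum, acc = 16+16 = 32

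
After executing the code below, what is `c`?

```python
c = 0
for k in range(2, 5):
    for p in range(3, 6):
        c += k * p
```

k=2,p=3: c = 0+6 = 6
k=2,p=4: c = 6+8 = 14
k=2,p=5: c = 14+10 = 24
k=3,p=3: c = 24+9 = 33
k=3,p=4: c = 33+12 = 45
k=3,p=5: c = 45+15 = 60
k=4,p=3: c = 60+12 = 72
k=4,p=4: c = 72+16 = 88
k=4,p=5: c = 88+20 = 108

108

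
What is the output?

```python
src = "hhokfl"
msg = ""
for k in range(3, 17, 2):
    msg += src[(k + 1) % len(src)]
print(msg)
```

fhofhof

k=3: add src[4]='f' → 'f'
k=5: add src[0]='h' → 'fh'
k=7: add src[2]='o' → 'fho'
k=9: add src[4]='f' → 'fhof'
k=11: add src[0]='h' → 'fhofh'
k=13: add src[2]='o' → 'fhofho'
k=15: add src[4]='f' → 'fhofhof'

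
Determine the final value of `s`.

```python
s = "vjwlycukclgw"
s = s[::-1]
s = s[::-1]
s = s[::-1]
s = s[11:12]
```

reverse → 'wglckucylwjv'
reverse → 'vjwlycukclgw'
reverse → 'wglckucylwjv'
slice [11:12] → 'v'

'v'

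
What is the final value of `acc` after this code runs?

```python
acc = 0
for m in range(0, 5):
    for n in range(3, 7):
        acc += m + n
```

m=0,n=3: acc = 0+3 = 3
m=0,n=4: acc = 3+4 = 7
m=0,n=5: acc = 7+5 = 12
m=0,n=6: acc = 12+6 = 18
m=1,n=3: acc = 18+4 = 22
m=1,n=4: acc = 22+5 = 27
m=1,n=5: acc = 27+6 = 33
m=1,n=6: acc = 33+7 = 40
m=2,n=3: acc = 40+5 = 45
m=2,n=4: acc = 45+6 = 51
m=2,n=5: acc = 51+7 = 58
m=2,n=6: acc = 58+8 = 66
m=3,n=3: acc = 66+6 = 72
m=3,n=4: acc = 72+7 = 79
m=3,n=5: acc = 79+8 = 87
m=3,n=6: acc = 87+9 = 96
m=4,n=3: acc = 96+7 = 103
m=4,n=4: acc = 103+8 = 111
m=4,n=5: acc = 111+9 = 120
m=4,n=6: acc = 120+10 = 130

130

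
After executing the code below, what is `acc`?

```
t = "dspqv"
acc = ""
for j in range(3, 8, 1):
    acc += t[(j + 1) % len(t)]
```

'vdspq'

j=3: add t[4]='v' → 'v'
j=4: add t[0]='d' → 'vd'
j=5: add t[1]='s' → 'vds'
j=6: add t[2]='p' → 'vdsp'
j=7: add t[3]='q' → 'vdspq'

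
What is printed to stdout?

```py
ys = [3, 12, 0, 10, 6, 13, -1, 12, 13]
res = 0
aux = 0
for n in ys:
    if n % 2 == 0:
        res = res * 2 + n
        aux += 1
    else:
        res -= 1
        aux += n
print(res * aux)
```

7227

n=3: not even, res = 0-1 = -1; aux=3
n=12: even, res = (-1)*2+12 = 10; aux=4
n=0: even, res = 10*2+0 = 20; aux=5
n=10: even, res = 20*2+10 = 50; aux=6
n=6: even, res = 50*2+6 = 106; aux=7
n=13: not even, res = 106-1 = 105; aux=20
n=-1: not even, res = 105-1 = 104; aux=19
n=12: even, res = 104*2+12 = 220; aux=20
n=13: not even, res = 220-1 = 219; aux=33
res*aux = 219*33 = 7227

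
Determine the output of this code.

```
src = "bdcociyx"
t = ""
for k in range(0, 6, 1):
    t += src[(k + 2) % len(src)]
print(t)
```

k=0: add src[2]='c' → 'c'
k=1: add src[3]='o' → 'co'
k=2: add src[4]='c' → 'coc'
k=3: add src[5]='i' → 'coci'
k=4: add src[6]='y' → 'cociy'
k=5: add src[7]='x' → 'cociyx'

cociyx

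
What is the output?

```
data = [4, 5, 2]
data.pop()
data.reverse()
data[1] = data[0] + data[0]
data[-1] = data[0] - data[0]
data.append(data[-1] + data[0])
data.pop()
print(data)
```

[5, 0]

pop() removes 2 → [4, 5]
reverse → [5, 4]
data[1] = data[0]+data[0] = 5+5 = 10 → [5, 10]
data[-1] = data[0]-data[0] = 5-5 = 0 → [5, 0]
append data[-1]+data[0] = 0+5 = 5 → [5, 0, 5]
pop() removes 5 → [5, 0]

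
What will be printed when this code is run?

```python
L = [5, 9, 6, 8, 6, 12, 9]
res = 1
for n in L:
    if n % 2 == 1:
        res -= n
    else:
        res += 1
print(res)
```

-18

n=5: odd, res = 1-5 = -4
n=9: odd, res = (-4)-9 = -13
n=6: not odd, res = (-13)+1 = -12
n=8: not odd, res = (-12)+1 = -11
n=6: not odd, res = (-11)+1 = -10
n=12: not odd, res = (-10)+1 = -9
n=9: odd, res = (-9)-9 = -18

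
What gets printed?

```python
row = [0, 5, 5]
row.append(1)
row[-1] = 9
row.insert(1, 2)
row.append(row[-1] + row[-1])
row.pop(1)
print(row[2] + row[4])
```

append 1 → [0, 5, 5, 1]
row[-1] = 9 → [0, 5, 5, 9]
insert 2 at 1 → [0, 2, 5, 5, 9]
append row[-1]+row[-1] = 9+9 = 18 → [0, 2, 5, 5, 9, 18]
pop(1) removes 2 → [0, 5, 5, 9, 18]
row[2]+row[4] = 5+18 = 23

23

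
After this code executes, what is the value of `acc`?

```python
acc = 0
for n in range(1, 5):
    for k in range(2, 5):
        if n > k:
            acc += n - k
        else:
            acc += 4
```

n=1,k=2: not 1>2, acc = 0+4 = 4
n=1,k=3: not 1>3, acc = 4+4 = 8
n=1,k=4: not 1>4, acc = 8+4 = 12
n=2,k=2: not 2>2, acc = 12+4 = 16
n=2,k=3: not 2>3, acc = 16+4 = 20
n=2,k=4: not 2>4, acc = 20+4 = 24
n=3,k=2: 3>2, acc = 24+1 = 25
n=3,k=3: not 3>3, acc = 25+4 = 29
n=3,k=4: not 3>4, acc = 29+4 = 33
n=4,k=2: 4>2, acc = 33+2 = 35
n=4,k=3: 4>3, acc = 35+1 = 36
n=4,k=4: not 4>4, acc = 36+4 = 40

40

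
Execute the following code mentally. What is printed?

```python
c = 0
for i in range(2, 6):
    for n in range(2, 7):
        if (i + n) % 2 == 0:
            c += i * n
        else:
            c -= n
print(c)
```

96

i=2,n=2: even sum, c = 0+4 = 4
i=2,n=3: odd sum, c = 4-3 = 1
i=2,n=4: even sum, c = 1+8 = 9
i=2,n=5: odd sum, c = 9-5 = 4
i=2,n=6: even sum, c = 4+12 = 16
i=3,n=2: odd sum, c = 16-2 = 14
i=3,n=3: even sum, c = 14+9 = 23
i=3,n=4: odd sum, c = 23-4 = 19
i=3,n=5: even sum, c = 19+15 = 34
i=3,n=6: odd sum, c = 34-6 = 28
i=4,n=2: even sum, c = 28+8 = 36
i=4,n=3: odd sum, c = 36-3 = 33
i=4,n=4: even sum, c = 33+16 = 49
i=4,n=5: odd sum, c = 49-5 = 44
i=4,n=6: even sum, c = 44+24 = 68
i=5,n=2: odd sum, c = 68-2 = 66
i=5,n=3: even sum, c = 66+15 = 81
i=5,n=4: odd sum, c = 81-4 = 77
i=5,n=5: even sum, c = 77+25 = 102
i=5,n=6: odd sum, c = 102-6 = 96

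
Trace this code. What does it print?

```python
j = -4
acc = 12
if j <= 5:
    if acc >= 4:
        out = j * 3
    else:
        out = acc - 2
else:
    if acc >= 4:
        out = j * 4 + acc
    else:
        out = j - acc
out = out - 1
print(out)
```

j=-4, acc=12
j <= 5 is True; acc >= 4 is True
→ out = j * 3 = -12
out = (-12)-1 = -13

-13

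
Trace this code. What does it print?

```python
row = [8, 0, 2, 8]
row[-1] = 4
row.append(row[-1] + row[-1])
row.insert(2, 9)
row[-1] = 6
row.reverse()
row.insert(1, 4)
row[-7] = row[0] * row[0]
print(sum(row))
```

row[-1] = 4 → [8, 0, 2, 4]
append row[-1]+row[-1] = 4+4 = 8 → [8, 0, 2, 4, 8]
insert 9 at 2 → [8, 0, 9, 2, 4, 8]
row[-1] = 6 → [8, 0, 9, 2, 4, 6]
reverse → [6, 4, 2, 9, 0, 8]
insert 4 at 1 → [6, 4, 4, 2, 9, 0, 8]
row[-7] = row[0]*row[0] = 6*6 = 36 → [36, 4, 4, 2, 9, 0, 8]
sum = 63

63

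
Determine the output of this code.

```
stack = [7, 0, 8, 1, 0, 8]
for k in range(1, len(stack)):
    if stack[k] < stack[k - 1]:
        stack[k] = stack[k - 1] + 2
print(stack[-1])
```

17

k=1: 0<7, stack[1] = 7+2 = 9 → [7, 9, 8, 1, 0, 8]
k=2: 8<9, stack[2] = 9+2 = 11 → [7, 9, 11, 1, 0, 8]
k=3: 1<11, stack[3] = 11+2 = 13 → [7, 9, 11, 13, 0, 8]
k=4: 0<13, stack[4] = 13+2 = 15 → [7, 9, 11, 13, 15, 8]
k=5: 8<15, stack[5] = 15+2 = 17 → [7, 9, 11, 13, 15, 17]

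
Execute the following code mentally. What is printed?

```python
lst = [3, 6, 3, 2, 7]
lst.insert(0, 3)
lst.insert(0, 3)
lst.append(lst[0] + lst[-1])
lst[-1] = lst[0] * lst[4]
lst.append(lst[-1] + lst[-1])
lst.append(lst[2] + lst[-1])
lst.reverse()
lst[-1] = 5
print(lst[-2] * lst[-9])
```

insert 3 at 0 → [3, 3, 6, 3, 2, 7]
insert 3 at 0 → [3, 3, 3, 6, 3, 2, 7]
append lst[0]+lst[-1] = 3+7 = 10 → [3, 3, 3, 6, 3, 2, 7, 10]
lst[-1] = lst[0]*lst[4] = 3*3 = 9 → [3, 3, 3, 6, 3, 2, 7, 9]
append lst[-1]+lst[-1] = 9+9 = 18 → [3, 3, 3, 6, 3, 2, 7, 9, 18]
append lst[2]+lst[-1] = 3+18 = 21 → [3, 3, 3, 6, 3, 2, 7, 9, 18, 21]
reverse → [21, 18, 9, 7, 2, 3, 6, 3, 3, 3]
lst[-1] = 5 → [21, 18, 9, 7, 2, 3, 6, 3, 3, 5]
lst[-2]*lst[-9] = 3*18 = 54

54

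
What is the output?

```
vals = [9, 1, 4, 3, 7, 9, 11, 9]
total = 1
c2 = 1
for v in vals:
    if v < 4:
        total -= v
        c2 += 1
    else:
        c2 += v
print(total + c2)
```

v=9: not <4; c2=10
v=1: <4, total = 1-1 = 0; c2=11
v=4: not <4; c2=15
v=3: <4, total = 0-3 = -3; c2=16
v=7: not <4; c2=23
v=9: not <4; c2=32
v=11: not <4; c2=43
v=9: not <4; c2=52
total+c2 = (-3)+52 = 49

49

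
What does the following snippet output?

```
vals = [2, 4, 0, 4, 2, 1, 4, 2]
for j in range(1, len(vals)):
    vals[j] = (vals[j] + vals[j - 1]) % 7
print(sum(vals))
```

j=1: vals[1] = (4+2)%7 = 6 → [2, 6, 0, 4, 2, 1, 4, 2]
j=2: vals[2] = (0+6)%7 = 6 → [2, 6, 6, 4, 2, 1, 4, 2]
j=3: vals[3] = (4+6)%7 = 3 → [2, 6, 6, 3, 2, 1, 4, 2]
j=4: vals[4] = (2+3)%7 = 5 → [2, 6, 6, 3, 5, 1, 4, 2]
j=5: vals[5] = (1+5)%7 = 6 → [2, 6, 6, 3, 5, 6, 4, 2]
j=6: vals[6] = (4+6)%7 = 3 → [2, 6, 6, 3, 5, 6, 3, 2]
j=7: vals[7] = (2+3)%7 = 5 → [2, 6, 6, 3, 5, 6, 3, 5]
sum = 36

36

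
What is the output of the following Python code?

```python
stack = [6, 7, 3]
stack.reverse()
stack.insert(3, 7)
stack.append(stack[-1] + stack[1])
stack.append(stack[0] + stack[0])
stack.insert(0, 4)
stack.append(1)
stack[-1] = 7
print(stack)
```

[4, 3, 7, 6, 7, 14, 6, 7]

reverse → [3, 7, 6]
insert 7 at 3 → [3, 7, 6, 7]
append stack[-1]+stack[1] = 7+7 = 14 → [3, 7, 6, 7, 14]
append stack[0]+stack[0] = 3+3 = 6 → [3, 7, 6, 7, 14, 6]
insert 4 at 0 → [4, 3, 7, 6, 7, 14, 6]
append 1 → [4, 3, 7, 6, 7, 14, 6, 1]
stack[-1] = 7 → [4, 3, 7, 6, 7, 14, 6, 7]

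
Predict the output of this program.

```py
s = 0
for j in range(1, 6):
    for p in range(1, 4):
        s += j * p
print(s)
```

j=1,p=1: s = 0+1 = 1
j=1,p=2: s = 1+2 = 3
j=1,p=3: s = 3+3 = 6
j=2,p=1: s = 6+2 = 8
j=2,p=2: s = 8+4 = 12
j=2,p=3: s = 12+6 = 18
j=3,p=1: s = 18+3 = 21
j=3,p=2: s = 21+6 = 27
j=3,p=3: s = 27+9 = 36
j=4,p=1: s = 36+4 = 40
j=4,p=2: s = 40+8 = 48
j=4,p=3: s = 48+12 = 60
j=5,p=1: s = 60+5 = 65
j=5,p=2: s = 65+10 = 75
j=5,p=3: s = 75+15 = 90

90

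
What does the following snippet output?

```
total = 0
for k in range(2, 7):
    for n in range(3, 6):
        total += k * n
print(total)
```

240

k=2,n=3: total = 0+6 = 6
k=2,n=4: total = 6+8 = 14
k=2,n=5: total = 14+10 = 24
k=3,n=3: total = 24+9 = 33
k=3,n=4: total = 33+12 = 45
k=3,n=5: total = 45+15 = 60
k=4,n=3: total = 60+12 = 72
k=4,n=4: total = 72+16 = 88
k=4,n=5: total = 88+20 = 108
k=5,n=3: total = 108+15 = 123
k=5,n=4: total = 123+20 = 143
k=5,n=5: total = 143+25 = 168
k=6,n=3: total = 168+18 = 186
k=6,n=4: total = 186+24 = 210
k=6,n=5: total = 210+30 = 240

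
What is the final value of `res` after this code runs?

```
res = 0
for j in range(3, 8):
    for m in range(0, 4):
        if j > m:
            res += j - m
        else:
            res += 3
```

73

j=3,m=0: 3>0, res = 0+3 = 3
j=3,m=1: 3>1, res = 3+2 = 5
j=3,m=2: 3>2, res = 5+1 = 6
j=3,m=3: not 3>3, res = 6+3 = 9
j=4,m=0: 4>0, res = 9+4 = 13
j=4,m=1: 4>1, res = 13+3 = 16
j=4,m=2: 4>2, res = 16+2 = 18
j=4,m=3: 4>3, res = 18+1 = 19
j=5,m=0: 5>0, res = 19+5 = 24
j=5,m=1: 5>1, res = 24+4 = 28
j=5,m=2: 5>2, res = 28+3 = 31
j=5,m=3: 5>3, res = 31+2 = 33
j=6,m=0: 6>0, res = 33+6 = 39
j=6,m=1: 6>1, res = 39+5 = 44
j=6,m=2: 6>2, res = 44+4 = 48
j=6,m=3: 6>3, res = 48+3 = 51
j=7,m=0: 7>0, res = 51+7 = 58
j=7,m=1: 7>1, res = 58+6 = 64
j=7,m=2: 7>2, res = 64+5 = 69
j=7,m=3: 7>3, res = 69+4 = 73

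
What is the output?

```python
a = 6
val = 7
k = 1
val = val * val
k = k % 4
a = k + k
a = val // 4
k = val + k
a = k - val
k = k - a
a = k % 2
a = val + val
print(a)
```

98

val = 7*7 = 49
k = 1%4 = 1
a = 1+1 = 2
a = 49//4 = 12
k = 49+1 = 50
a = 50-49 = 1
k = 50-1 = 49
a = 49%2 = 1
a = 49+49 = 98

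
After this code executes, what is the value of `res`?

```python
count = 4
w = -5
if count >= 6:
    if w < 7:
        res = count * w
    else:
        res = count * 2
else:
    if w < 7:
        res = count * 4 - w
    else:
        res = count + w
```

21

count=4, w=-5
count >= 6 is False; w < 7 is True
→ res = count * 4 - w = 21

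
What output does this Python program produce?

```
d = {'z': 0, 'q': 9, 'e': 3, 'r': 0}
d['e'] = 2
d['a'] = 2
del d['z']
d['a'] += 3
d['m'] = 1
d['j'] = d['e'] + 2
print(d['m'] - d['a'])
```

-4

d['e'] = 2 → {'z': 0, 'q': 9, 'e': 2, 'r': 0}
d['a'] = 2 → {'z': 0, 'q': 9, 'e': 2, 'r': 0, 'a': 2}
del 'z' → {'q': 9, 'e': 2, 'r': 0, 'a': 2}
d['a'] = 2+3 = 5 → {'q': 9, 'e': 2, 'r': 0, 'a': 5}
d['m'] = 1 → {'q': 9, 'e': 2, 'r': 0, 'a': 5, 'm': 1}
d['j'] = d['e']+2 = 4 → {'q': 9, 'e': 2, 'r': 0, 'a': 5, 'm': 1, 'j': 4}
d['m']-d['a'] = 1-5 = -4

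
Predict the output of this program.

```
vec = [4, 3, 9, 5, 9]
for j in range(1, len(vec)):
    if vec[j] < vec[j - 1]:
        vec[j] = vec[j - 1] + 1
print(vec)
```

j=1: 3<4, vec[1] = 4+1 = 5 → [4, 5, 9, 5, 9]
j=2: 9>=5, unchanged → [4, 5, 9, 5, 9]
j=3: 5<9, vec[3] = 9+1 = 10 → [4, 5, 9, 10, 9]
j=4: 9<10, vec[4] = 10+1 = 11 → [4, 5, 9, 10, 11]

[4, 5, 9, 10, 11]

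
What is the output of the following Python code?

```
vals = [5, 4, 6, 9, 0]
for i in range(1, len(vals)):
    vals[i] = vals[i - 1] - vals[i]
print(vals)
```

[5, 1, -5, -14, -14]

i=1: vals[1] = 5-4 = 1 → [5, 1, 6, 9, 0]
i=2: vals[2] = 1-6 = -5 → [5, 1, -5, 9, 0]
i=3: vals[3] = (-5)-9 = -14 → [5, 1, -5, -14, 0]
i=4: vals[4] = (-14)-0 = -14 → [5, 1, -5, -14, -14]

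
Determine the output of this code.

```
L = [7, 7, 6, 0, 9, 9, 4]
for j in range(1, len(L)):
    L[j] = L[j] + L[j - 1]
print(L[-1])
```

42

j=1: L[1] = 7+7 = 14 → [7, 14, 6, 0, 9, 9, 4]
j=2: L[2] = 6+14 = 20 → [7, 14, 20, 0, 9, 9, 4]
j=3: L[3] = 0+20 = 20 → [7, 14, 20, 20, 9, 9, 4]
j=4: L[4] = 9+20 = 29 → [7, 14, 20, 20, 29, 9, 4]
j=5: L[5] = 9+29 = 38 → [7, 14, 20, 20, 29, 38, 4]
j=6: L[6] = 4+38 = 42 → [7, 14, 20, 20, 29, 38, 42]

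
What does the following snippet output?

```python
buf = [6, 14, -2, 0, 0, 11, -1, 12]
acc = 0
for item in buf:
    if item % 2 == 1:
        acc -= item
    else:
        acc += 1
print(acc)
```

-4

item=6: not odd, acc = 0+1 = 1
item=14: not odd, acc = 1+1 = 2
item=-2: not odd, acc = 2+1 = 3
item=0: not odd, acc = 3+1 = 4
item=0: not odd, acc = 4+1 = 5
item=11: odd, acc = 5-11 = -6
item=-1: odd, acc = (-6)-(-1) = -5
item=12: not odd, acc = (-5)+1 = -4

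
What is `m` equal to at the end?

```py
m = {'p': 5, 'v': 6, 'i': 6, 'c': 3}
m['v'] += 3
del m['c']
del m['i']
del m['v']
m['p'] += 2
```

m['v'] = 6+3 = 9 → {'p': 5, 'v': 9, 'i': 6, 'c': 3}
del 'c' → {'p': 5, 'v': 9, 'i': 6}
del 'i' → {'p': 5, 'v': 9}
del 'v' → {'p': 5}
m['p'] = 5+2 = 7 → {'p': 7}

{'p': 7}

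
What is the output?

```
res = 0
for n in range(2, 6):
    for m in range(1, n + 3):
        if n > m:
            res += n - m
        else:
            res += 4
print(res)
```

68

n=2,m=1: 2>1, res = 0+1 = 1
n=2,m=2: not 2>2, res = 1+4 = 5
n=2,m=3: not 2>3, res = 5+4 = 9
n=2,m=4: not 2>4, res = 9+4 = 13
n=3,m=1: 3>1, res = 13+2 = 15
n=3,m=2: 3>2, res = 15+1 = 16
n=3,m=3: not 3>3, res = 16+4 = 20
n=3,m=4: not 3>4, res = 20+4 = 24
n=3,m=5: not 3>5, res = 24+4 = 28
n=4,m=1: 4>1, res = 28+3 = 31
n=4,m=2: 4>2, res = 31+2 = 33
n=4,m=3: 4>3, res = 33+1 = 34
n=4,m=4: not 4>4, res = 34+4 = 38
n=4,m=5: not 4>5, res = 38+4 = 42
n=4,m=6: not 4>6, res = 42+4 = 46
n=5,m=1: 5>1, res = 46+4 = 50
n=5,m=2: 5>2, res = 50+3 = 53
n=5,m=3: 5>3, res = 53+2 = 55
n=5,m=4: 5>4, res = 55+1 = 56
n=5,m=5: not 5>5, res = 56+4 = 60
n=5,m=6: not 5>6, res = 60+4 = 64
n=5,m=7: not 5>7, res = 64+4 = 68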